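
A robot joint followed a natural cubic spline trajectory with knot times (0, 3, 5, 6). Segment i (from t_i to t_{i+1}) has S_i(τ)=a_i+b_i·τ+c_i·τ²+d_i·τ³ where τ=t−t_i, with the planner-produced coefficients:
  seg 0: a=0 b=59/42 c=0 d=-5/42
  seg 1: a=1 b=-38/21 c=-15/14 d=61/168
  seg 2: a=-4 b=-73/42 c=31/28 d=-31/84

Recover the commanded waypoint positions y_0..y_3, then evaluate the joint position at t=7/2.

y_0 = S_0(0) = a_0 = 0
y_1 = S_1(0) = a_1 = 1
y_2 = S_2(0) = a_2 = -4
y_3 = S_2(1) = -5
t_q=7/2 is in segment 1 (τ=1/2); S_1(τ)=-57/448

y_0=0 y_1=1 y_2=-4 y_3=-5
S(7/2) = -57/448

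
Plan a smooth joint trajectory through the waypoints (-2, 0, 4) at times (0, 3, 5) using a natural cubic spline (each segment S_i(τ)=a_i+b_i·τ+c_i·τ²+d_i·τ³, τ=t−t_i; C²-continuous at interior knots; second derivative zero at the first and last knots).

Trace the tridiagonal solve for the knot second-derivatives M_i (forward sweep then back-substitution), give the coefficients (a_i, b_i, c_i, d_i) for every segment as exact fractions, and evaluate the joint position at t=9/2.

Δ: Δ0=2/3, Δ1=2
row 1: diag=10, rhs=8; c'=1/5, d'=4/5
back: M1=4/5
M: M0=0, M1=4/5, M2=0
seg 0: a=-2, c=M0/2=0, d=(M1−M0)/(6·3)=2/45, b=Δ0−h0·(2M0+M1)/6=4/15
seg 1: a=0, c=M1/2=2/5, d=(M2−M1)/(6·2)=-1/15, b=Δ1−h1·(2M1+M2)/6=22/15
t_q=9/2 → seg 1, τ=3/2; S=0+22/15·τ+2/5·τ²+-1/15·τ³=23/8

  seg 0: a=-2 b=4/15 c=0 d=2/45
  seg 1: a=0 b=22/15 c=2/5 d=-1/15
S(9/2) = 23/8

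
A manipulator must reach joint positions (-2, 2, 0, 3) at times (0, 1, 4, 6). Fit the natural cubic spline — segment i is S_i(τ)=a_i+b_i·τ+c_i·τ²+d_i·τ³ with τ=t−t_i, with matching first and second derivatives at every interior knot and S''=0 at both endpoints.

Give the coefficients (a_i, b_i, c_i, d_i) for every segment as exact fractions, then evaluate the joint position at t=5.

Δ: Δ0=4, Δ1=-2/3, Δ2=3/2
row 1: diag=8, rhs=-28; c'=3/8, d'=-7/2
row 2: denom=10−3·3/8=71/8; d'=(13−3·-7/2)/(71/8)=188/71
back: M2=188/71
back: M1=-7/2−3/8·188/71=-319/71
M: M0=0, M1=-319/71, M2=188/71, M3=0
seg 0: a=-2, c=M0/2=0, d=(M1−M0)/(6·1)=-319/426, b=Δ0−h0·(2M0+M1)/6=2023/426
seg 1: a=2, c=M1/2=-319/142, d=(M2−M1)/(6·3)=169/426, b=Δ1−h1·(2M1+M2)/6=533/213
seg 2: a=0, c=M2/2=94/71, d=(M3−M2)/(6·2)=-47/213, b=Δ2−h2·(2M2+M3)/6=-113/426
t_q=5 → seg 2, τ=1; S=0+-113/426·τ+94/71·τ²+-47/213·τ³=119/142

  seg 0: a=-2 b=2023/426 c=0 d=-319/426
  seg 1: a=2 b=533/213 c=-319/142 d=169/426
  seg 2: a=0 b=-113/426 c=94/71 d=-47/213
S(5) = 119/142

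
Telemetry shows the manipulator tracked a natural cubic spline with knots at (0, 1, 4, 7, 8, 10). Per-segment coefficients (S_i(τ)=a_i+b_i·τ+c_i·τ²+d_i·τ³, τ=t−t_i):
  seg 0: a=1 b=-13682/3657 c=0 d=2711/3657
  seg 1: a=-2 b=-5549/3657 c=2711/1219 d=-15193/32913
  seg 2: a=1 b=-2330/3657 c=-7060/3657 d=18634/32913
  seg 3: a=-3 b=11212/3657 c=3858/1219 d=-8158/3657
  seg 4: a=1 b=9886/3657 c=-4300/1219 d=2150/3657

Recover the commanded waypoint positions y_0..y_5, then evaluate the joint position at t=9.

y_0 = S_0(0) = a_0 = 1
y_1 = S_1(0) = a_1 = -2
y_2 = S_2(0) = a_2 = 1
y_3 = S_3(0) = a_3 = -3
y_4 = S_4(0) = a_4 = 1
y_5 = S_4(2) = -3
t_q=9 is in segment 4 (τ=1); S_4(τ)=931/1219

y_0=1 y_1=-2 y_2=1 y_3=-3 y_4=1 y_5=-3
S(9) = 931/1219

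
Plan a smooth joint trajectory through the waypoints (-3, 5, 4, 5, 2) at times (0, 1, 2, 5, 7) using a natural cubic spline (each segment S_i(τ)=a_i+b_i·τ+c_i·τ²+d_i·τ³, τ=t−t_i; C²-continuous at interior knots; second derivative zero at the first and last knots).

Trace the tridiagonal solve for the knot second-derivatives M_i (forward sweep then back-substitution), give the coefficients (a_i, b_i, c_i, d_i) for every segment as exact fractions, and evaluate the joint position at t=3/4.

Δ: Δ0=8, Δ1=-1, Δ2=1/3, Δ3=-3/2
row 1: diag=4, rhs=-54; c'=1/4, d'=-27/2
row 2: denom=8−1·1/4=31/4; d'=(8−1·-27/2)/(31/4)=86/31
row 3: denom=10−3·12/31=274/31; d'=(-11−3·86/31)/(274/31)=-599/274
back: M3=-599/274
back: M2=86/31−12/31·-599/274=496/137
back: M1=-27/2−1/4·496/137=-3947/274
M: M0=0, M1=-3947/274, M2=496/137, M3=-599/274, M4=0
seg 0: a=-3, c=M0/2=0, d=(M1−M0)/(6·1)=-3947/1644, b=Δ0−h0·(2M0+M1)/6=17099/1644
seg 1: a=5, c=M1/2=-3947/548, d=(M2−M1)/(6·1)=4939/1644, b=Δ1−h1·(2M1+M2)/6=2629/822
seg 2: a=4, c=M2/2=248/137, d=(M3−M2)/(6·3)=-1591/4932, b=Δ2−h2·(2M2+M3)/6=-3607/1644
seg 3: a=5, c=M3/2=-599/548, d=(M4−M3)/(6·2)=599/3288, b=Δ3−h3·(2M3+M4)/6=-35/822
t_q=3/4 → seg 0, τ=3/4; S=-3+17099/1644·τ+0·τ²+-3947/1644·τ³=132845/35072

  seg 0: a=-3 b=17099/1644 c=0 d=-3947/1644
  seg 1: a=5 b=2629/822 c=-3947/548 d=4939/1644
  seg 2: a=4 b=-3607/1644 c=248/137 d=-1591/4932
  seg 3: a=5 b=-35/822 c=-599/548 d=599/3288
S(3/4) = 132845/35072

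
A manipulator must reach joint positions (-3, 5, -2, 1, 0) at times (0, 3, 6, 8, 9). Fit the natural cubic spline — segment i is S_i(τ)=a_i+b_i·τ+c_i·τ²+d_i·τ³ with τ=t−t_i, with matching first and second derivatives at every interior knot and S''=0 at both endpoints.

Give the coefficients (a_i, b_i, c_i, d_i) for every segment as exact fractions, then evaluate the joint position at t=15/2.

Δ: Δ0=8/3, Δ1=-7/3, Δ2=3/2, Δ3=-1
row 1: diag=12, rhs=-30; c'=1/4, d'=-5/2
row 2: denom=10−3·1/4=37/4; d'=(23−3·-5/2)/(37/4)=122/37
row 3: denom=6−2·8/37=206/37; d'=(-15−2·122/37)/(206/37)=-799/206
back: M3=-799/206
back: M2=122/37−8/37·-799/206=426/103
back: M1=-5/2−1/4·426/103=-364/103
M: M0=0, M1=-364/103, M2=426/103, M3=-799/206, M4=0
seg 0: a=-3, c=M0/2=0, d=(M1−M0)/(6·3)=-182/927, b=Δ0−h0·(2M0+M1)/6=1370/309
seg 1: a=5, c=M1/2=-182/103, d=(M2−M1)/(6·3)=395/927, b=Δ1−h1·(2M1+M2)/6=-268/309
seg 2: a=-2, c=M2/2=213/103, d=(M3−M2)/(6·2)=-1651/2472, b=Δ2−h2·(2M2+M3)/6=11/309
seg 3: a=1, c=M3/2=-799/412, d=(M4−M3)/(6·1)=799/1236, b=Δ3−h3·(2M3+M4)/6=181/618
t_q=15/2 → seg 2, τ=3/2; S=-2+11/309·τ+213/103·τ²+-1651/2472·τ³=2981/6592

  seg 0: a=-3 b=1370/309 c=0 d=-182/927
  seg 1: a=5 b=-268/309 c=-182/103 d=395/927
  seg 2: a=-2 b=11/309 c=213/103 d=-1651/2472
  seg 3: a=1 b=181/618 c=-799/412 d=799/1236
S(15/2) = 2981/6592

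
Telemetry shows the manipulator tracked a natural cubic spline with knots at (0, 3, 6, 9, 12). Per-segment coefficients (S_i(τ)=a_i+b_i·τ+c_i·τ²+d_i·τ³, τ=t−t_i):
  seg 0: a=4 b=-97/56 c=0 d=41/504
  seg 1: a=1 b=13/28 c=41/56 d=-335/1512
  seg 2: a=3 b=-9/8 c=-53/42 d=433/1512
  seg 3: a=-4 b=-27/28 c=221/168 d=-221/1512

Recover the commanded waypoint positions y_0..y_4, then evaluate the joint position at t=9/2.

y_0 = S_0(0) = a_0 = 4
y_1 = S_1(0) = a_1 = 1
y_2 = S_2(0) = a_2 = 3
y_3 = S_3(0) = a_3 = -4
y_4 = S_3(3) = 1
t_q=9/2 is in segment 1 (τ=3/2); S_1(τ)=1163/448

y_0=4 y_1=1 y_2=3 y_3=-4 y_4=1
S(9/2) = 1163/448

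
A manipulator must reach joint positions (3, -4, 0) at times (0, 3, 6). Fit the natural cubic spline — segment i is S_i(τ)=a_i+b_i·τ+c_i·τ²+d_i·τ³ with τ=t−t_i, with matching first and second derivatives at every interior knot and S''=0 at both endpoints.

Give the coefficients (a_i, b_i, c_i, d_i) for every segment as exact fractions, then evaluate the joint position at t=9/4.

  seg 0: a=3 b=-13/4 c=0 d=11/108
  seg 1: a=-4 b=-1/2 c=11/12 d=-11/108
S(9/4) = -807/256

Δ: Δ0=-7/3, Δ1=4/3
row 1: diag=12, rhs=22; c'=1/4, d'=11/6
back: M1=11/6
M: M0=0, M1=11/6, M2=0
seg 0: a=3, c=M0/2=0, d=(M1−M0)/(6·3)=11/108, b=Δ0−h0·(2M0+M1)/6=-13/4
seg 1: a=-4, c=M1/2=11/12, d=(M2−M1)/(6·3)=-11/108, b=Δ1−h1·(2M1+M2)/6=-1/2
t_q=9/4 → seg 0, τ=9/4; S=3+-13/4·τ+0·τ²+11/108·τ³=-807/256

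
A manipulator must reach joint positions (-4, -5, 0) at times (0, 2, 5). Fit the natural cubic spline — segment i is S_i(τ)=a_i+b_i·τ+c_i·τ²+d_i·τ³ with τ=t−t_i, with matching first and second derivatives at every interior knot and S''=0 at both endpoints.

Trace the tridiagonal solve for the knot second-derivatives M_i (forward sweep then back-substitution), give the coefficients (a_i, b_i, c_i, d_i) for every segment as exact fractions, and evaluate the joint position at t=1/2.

  seg 0: a=-4 b=-14/15 c=0 d=13/120
  seg 1: a=-5 b=11/30 c=13/20 d=-13/180
S(1/2) = -285/64

Δ: Δ0=-1/2, Δ1=5/3
row 1: diag=10, rhs=13; c'=3/10, d'=13/10
back: M1=13/10
M: M0=0, M1=13/10, M2=0
seg 0: a=-4, c=M0/2=0, d=(M1−M0)/(6·2)=13/120, b=Δ0−h0·(2M0+M1)/6=-14/15
seg 1: a=-5, c=M1/2=13/20, d=(M2−M1)/(6·3)=-13/180, b=Δ1−h1·(2M1+M2)/6=11/30
t_q=1/2 → seg 0, τ=1/2; S=-4+-14/15·τ+0·τ²+13/120·τ³=-285/64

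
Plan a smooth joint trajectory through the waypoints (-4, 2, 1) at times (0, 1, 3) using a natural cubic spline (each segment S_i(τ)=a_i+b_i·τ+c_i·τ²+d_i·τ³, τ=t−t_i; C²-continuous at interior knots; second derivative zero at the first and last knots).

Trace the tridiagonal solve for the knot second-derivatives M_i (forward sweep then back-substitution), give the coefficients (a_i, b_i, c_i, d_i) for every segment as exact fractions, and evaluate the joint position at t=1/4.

Δ: Δ0=6, Δ1=-1/2
row 1: diag=6, rhs=-39; c'=1/3, d'=-13/2
back: M1=-13/2
M: M0=0, M1=-13/2, M2=0
seg 0: a=-4, c=M0/2=0, d=(M1−M0)/(6·1)=-13/12, b=Δ0−h0·(2M0+M1)/6=85/12
seg 1: a=2, c=M1/2=-13/4, d=(M2−M1)/(6·2)=13/24, b=Δ1−h1·(2M1+M2)/6=23/6
t_q=1/4 → seg 0, τ=1/4; S=-4+85/12·τ+0·τ²+-13/12·τ³=-575/256

  seg 0: a=-4 b=85/12 c=0 d=-13/12
  seg 1: a=2 b=23/6 c=-13/4 d=13/24
S(1/4) = -575/256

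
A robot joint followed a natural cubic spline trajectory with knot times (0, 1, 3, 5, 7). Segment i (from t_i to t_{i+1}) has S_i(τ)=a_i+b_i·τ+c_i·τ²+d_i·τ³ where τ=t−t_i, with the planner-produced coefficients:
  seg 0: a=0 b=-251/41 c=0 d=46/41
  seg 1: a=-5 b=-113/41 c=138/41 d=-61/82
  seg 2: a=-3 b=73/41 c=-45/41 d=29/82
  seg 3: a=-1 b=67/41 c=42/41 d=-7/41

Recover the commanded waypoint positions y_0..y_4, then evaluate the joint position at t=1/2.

y_0 = S_0(0) = a_0 = 0
y_1 = S_1(0) = a_1 = -5
y_2 = S_2(0) = a_2 = -3
y_3 = S_3(0) = a_3 = -1
y_4 = S_3(2) = 5
t_q=1/2 is in segment 0 (τ=1/2); S_0(τ)=-479/164

y_0=0 y_1=-5 y_2=-3 y_3=-1 y_4=5
S(1/2) = -479/164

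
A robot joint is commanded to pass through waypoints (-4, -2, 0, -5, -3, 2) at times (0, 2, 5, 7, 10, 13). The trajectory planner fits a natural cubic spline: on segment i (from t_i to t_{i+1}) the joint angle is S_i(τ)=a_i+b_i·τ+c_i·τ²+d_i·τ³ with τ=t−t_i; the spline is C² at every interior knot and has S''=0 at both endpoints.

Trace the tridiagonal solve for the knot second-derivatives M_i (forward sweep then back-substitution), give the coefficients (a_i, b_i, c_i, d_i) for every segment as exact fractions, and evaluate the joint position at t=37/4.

  seg 0: a=-4 b=2600/3207 c=0 d=607/12828
  seg 1: a=-2 b=4421/3207 c=607/2138 d=-3343/19242
  seg 2: a=0 b=-10319/6414 c=-1368/1069 d=2675/6414
  seg 3: a=-5 b=-11051/6414 c=1307/1069 d=-911/6414
  seg 4: a=-3 b=5702/3207 c=-119/2138 d=119/19242
S(37/4) = -589045/136832

Δ: Δ0=1, Δ1=2/3, Δ2=-5/2, Δ3=2/3, Δ4=5/3
row 1: diag=10, rhs=-2; c'=3/10, d'=-1/5
row 2: denom=10−3·3/10=91/10; d'=(-19−3·-1/5)/(91/10)=-184/91
row 3: denom=10−2·20/91=870/91; d'=(19−2·-184/91)/(870/91)=699/290
row 4: denom=12−3·91/290=3207/290; d'=(6−3·699/290)/(3207/290)=-119/1069
back: M4=-119/1069
back: M3=699/290−91/290·-119/1069=2614/1069
back: M2=-184/91−20/91·2614/1069=-2736/1069
back: M1=-1/5−3/10·-2736/1069=607/1069
M: M0=0, M1=607/1069, M2=-2736/1069, M3=2614/1069, M4=-119/1069, M5=0
seg 0: a=-4, c=M0/2=0, d=(M1−M0)/(6·2)=607/12828, b=Δ0−h0·(2M0+M1)/6=2600/3207
seg 1: a=-2, c=M1/2=607/2138, d=(M2−M1)/(6·3)=-3343/19242, b=Δ1−h1·(2M1+M2)/6=4421/3207
seg 2: a=0, c=M2/2=-1368/1069, d=(M3−M2)/(6·2)=2675/6414, b=Δ2−h2·(2M2+M3)/6=-10319/6414
seg 3: a=-5, c=M3/2=1307/1069, d=(M4−M3)/(6·3)=-911/6414, b=Δ3−h3·(2M3+M4)/6=-11051/6414
seg 4: a=-3, c=M4/2=-119/2138, d=(M5−M4)/(6·3)=119/19242, b=Δ4−h4·(2M4+M5)/6=5702/3207
t_q=37/4 → seg 3, τ=9/4; S=-5+-11051/6414·τ+1307/1069·τ²+-911/6414·τ³=-589045/136832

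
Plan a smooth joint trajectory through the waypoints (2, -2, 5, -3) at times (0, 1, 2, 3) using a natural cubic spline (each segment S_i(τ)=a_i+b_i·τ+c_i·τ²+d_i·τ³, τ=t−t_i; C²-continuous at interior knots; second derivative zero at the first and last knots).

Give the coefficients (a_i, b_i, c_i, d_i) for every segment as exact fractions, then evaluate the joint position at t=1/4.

Δ: Δ0=-4, Δ1=7, Δ2=-8
row 1: diag=4, rhs=66; c'=1/4, d'=33/2
row 2: denom=4−1·1/4=15/4; d'=(-90−1·33/2)/(15/4)=-142/5
back: M2=-142/5
back: M1=33/2−1/4·-142/5=118/5
M: M0=0, M1=118/5, M2=-142/5, M3=0
seg 0: a=2, c=M0/2=0, d=(M1−M0)/(6·1)=59/15, b=Δ0−h0·(2M0+M1)/6=-119/15
seg 1: a=-2, c=M1/2=59/5, d=(M2−M1)/(6·1)=-26/3, b=Δ1−h1·(2M1+M2)/6=58/15
seg 2: a=5, c=M2/2=-71/5, d=(M3−M2)/(6·1)=71/15, b=Δ2−h2·(2M2+M3)/6=22/15
t_q=1/4 → seg 0, τ=1/4; S=2+-119/15·τ+0·τ²+59/15·τ³=5/64

  seg 0: a=2 b=-119/15 c=0 d=59/15
  seg 1: a=-2 b=58/15 c=59/5 d=-26/3
  seg 2: a=5 b=22/15 c=-71/5 d=71/15
S(1/4) = 5/64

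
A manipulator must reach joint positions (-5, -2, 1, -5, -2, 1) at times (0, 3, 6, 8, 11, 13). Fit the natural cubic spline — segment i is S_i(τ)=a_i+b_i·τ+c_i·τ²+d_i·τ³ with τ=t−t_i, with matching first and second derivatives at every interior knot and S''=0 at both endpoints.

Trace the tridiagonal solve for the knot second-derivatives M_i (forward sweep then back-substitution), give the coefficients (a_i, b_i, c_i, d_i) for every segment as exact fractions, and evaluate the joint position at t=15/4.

  seg 0: a=-5 b=628/1069 c=0 d=49/1069
  seg 1: a=-2 b=1951/1069 c=441/1069 d=-245/1069
  seg 2: a=1 b=-2018/1069 c=-1764/1069 d=2339/4276
  seg 3: a=-5 b=-2057/1069 c=3489/2138 d=-1405/6414
  seg 4: a=-2 b=4175/2138 c=-363/1069 d=121/2138
S(15/4) = -33923/68416

Δ: Δ0=1, Δ1=1, Δ2=-3, Δ3=1, Δ4=3/2
row 1: diag=12, rhs=0; c'=1/4, d'=0
row 2: denom=10−3·1/4=37/4; d'=(-24−3·0)/(37/4)=-96/37
row 3: denom=10−2·8/37=354/37; d'=(24−2·-96/37)/(354/37)=180/59
row 4: denom=10−3·37/118=1069/118; d'=(3−3·180/59)/(1069/118)=-726/1069
back: M4=-726/1069
back: M3=180/59−37/118·-726/1069=3489/1069
back: M2=-96/37−8/37·3489/1069=-3528/1069
back: M1=0−1/4·-3528/1069=882/1069
M: M0=0, M1=882/1069, M2=-3528/1069, M3=3489/1069, M4=-726/1069, M5=0
seg 0: a=-5, c=M0/2=0, d=(M1−M0)/(6·3)=49/1069, b=Δ0−h0·(2M0+M1)/6=628/1069
seg 1: a=-2, c=M1/2=441/1069, d=(M2−M1)/(6·3)=-245/1069, b=Δ1−h1·(2M1+M2)/6=1951/1069
seg 2: a=1, c=M2/2=-1764/1069, d=(M3−M2)/(6·2)=2339/4276, b=Δ2−h2·(2M2+M3)/6=-2018/1069
seg 3: a=-5, c=M3/2=3489/2138, d=(M4−M3)/(6·3)=-1405/6414, b=Δ3−h3·(2M3+M4)/6=-2057/1069
seg 4: a=-2, c=M4/2=-363/1069, d=(M5−M4)/(6·2)=121/2138, b=Δ4−h4·(2M4+M5)/6=4175/2138
t_q=15/4 → seg 1, τ=3/4; S=-2+1951/1069·τ+441/1069·τ²+-245/1069·τ³=-33923/68416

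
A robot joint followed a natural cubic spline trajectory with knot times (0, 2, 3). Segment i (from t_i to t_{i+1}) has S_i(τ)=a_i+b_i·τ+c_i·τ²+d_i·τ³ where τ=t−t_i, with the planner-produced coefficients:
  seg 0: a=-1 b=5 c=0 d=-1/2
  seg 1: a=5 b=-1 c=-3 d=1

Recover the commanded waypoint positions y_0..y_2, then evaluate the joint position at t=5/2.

y_0=-1 y_1=5 y_2=2
S(5/2) = 31/8

y_0 = S_0(0) = a_0 = -1
y_1 = S_1(0) = a_1 = 5
y_2 = S_1(1) = 2
t_q=5/2 is in segment 1 (τ=1/2); S_1(τ)=31/8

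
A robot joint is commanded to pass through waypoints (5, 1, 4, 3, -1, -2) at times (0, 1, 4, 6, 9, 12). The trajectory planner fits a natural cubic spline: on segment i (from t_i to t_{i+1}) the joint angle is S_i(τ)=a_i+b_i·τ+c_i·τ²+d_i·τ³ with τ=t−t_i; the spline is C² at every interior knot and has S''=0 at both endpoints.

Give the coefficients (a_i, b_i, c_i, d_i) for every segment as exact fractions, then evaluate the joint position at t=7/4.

  seg 0: a=5 b=-23813/4998 c=0 d=3821/4998
  seg 1: a=1 b=-6175/2499 c=3821/1666 d=-17041/44982
  seg 2: a=4 b=5305/4998 c=-2789/2499 d=419/2499
  seg 3: a=3 b=-331/238 c=-275/2499 d=1937/44982
  seg 4: a=-1 b=-740/833 c=1387/4998 d=-1387/44982
S(7/4) = 29539/106624

Δ: Δ0=-4, Δ1=1, Δ2=-1/2, Δ3=-4/3, Δ4=-1/3
row 1: diag=8, rhs=30; c'=3/8, d'=15/4
row 2: denom=10−3·3/8=71/8; d'=(-9−3·15/4)/(71/8)=-162/71
row 3: denom=10−2·16/71=678/71; d'=(-5−2·-162/71)/(678/71)=-31/678
row 4: denom=12−3·71/226=2499/226; d'=(6−3·-31/678)/(2499/226)=1387/2499
back: M4=1387/2499
back: M3=-31/678−71/226·1387/2499=-550/2499
back: M2=-162/71−16/71·-550/2499=-5578/2499
back: M1=15/4−3/8·-5578/2499=3821/833
M: M0=0, M1=3821/833, M2=-5578/2499, M3=-550/2499, M4=1387/2499, M5=0
seg 0: a=5, c=M0/2=0, d=(M1−M0)/(6·1)=3821/4998, b=Δ0−h0·(2M0+M1)/6=-23813/4998
seg 1: a=1, c=M1/2=3821/1666, d=(M2−M1)/(6·3)=-17041/44982, b=Δ1−h1·(2M1+M2)/6=-6175/2499
seg 2: a=4, c=M2/2=-2789/2499, d=(M3−M2)/(6·2)=419/2499, b=Δ2−h2·(2M2+M3)/6=5305/4998
seg 3: a=3, c=M3/2=-275/2499, d=(M4−M3)/(6·3)=1937/44982, b=Δ3−h3·(2M3+M4)/6=-331/238
seg 4: a=-1, c=M4/2=1387/4998, d=(M5−M4)/(6·3)=-1387/44982, b=Δ4−h4·(2M4+M5)/6=-740/833
t_q=7/4 → seg 1, τ=3/4; S=1+-6175/2499·τ+3821/1666·τ²+-17041/44982·τ³=29539/106624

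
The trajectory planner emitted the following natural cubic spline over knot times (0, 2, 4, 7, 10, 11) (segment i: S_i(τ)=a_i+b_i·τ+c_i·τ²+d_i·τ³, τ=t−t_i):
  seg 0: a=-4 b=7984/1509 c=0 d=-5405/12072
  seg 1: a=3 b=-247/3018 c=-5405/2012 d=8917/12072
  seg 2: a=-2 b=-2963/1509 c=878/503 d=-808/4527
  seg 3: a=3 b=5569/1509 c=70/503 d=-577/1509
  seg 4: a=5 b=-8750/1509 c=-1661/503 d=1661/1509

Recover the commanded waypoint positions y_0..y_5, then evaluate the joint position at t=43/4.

y_0 = S_0(0) = a_0 = -4
y_1 = S_1(0) = a_1 = 3
y_2 = S_2(0) = a_2 = -2
y_3 = S_3(0) = a_3 = 3
y_4 = S_4(0) = a_4 = 5
y_5 = S_4(1) = -3
t_q=43/4 is in segment 4 (τ=3/4); S_4(τ)=-23887/32192

y_0=-4 y_1=3 y_2=-2 y_3=3 y_4=5 y_5=-3
S(43/4) = -23887/32192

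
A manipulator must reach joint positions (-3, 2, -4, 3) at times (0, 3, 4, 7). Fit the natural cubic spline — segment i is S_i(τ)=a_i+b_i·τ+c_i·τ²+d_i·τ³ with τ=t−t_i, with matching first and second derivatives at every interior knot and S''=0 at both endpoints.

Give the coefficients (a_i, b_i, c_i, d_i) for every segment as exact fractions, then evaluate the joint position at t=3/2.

  seg 0: a=-3 b=314/63 c=0 d=-209/567
  seg 1: a=2 b=-313/63 c=-209/63 d=16/7
  seg 2: a=-4 b=-299/63 c=223/63 d=-223/567
S(3/2) = 181/56

Δ: Δ0=5/3, Δ1=-6, Δ2=7/3
row 1: diag=8, rhs=-46; c'=1/8, d'=-23/4
row 2: denom=8−1·1/8=63/8; d'=(50−1·-23/4)/(63/8)=446/63
back: M2=446/63
back: M1=-23/4−1/8·446/63=-418/63
M: M0=0, M1=-418/63, M2=446/63, M3=0
seg 0: a=-3, c=M0/2=0, d=(M1−M0)/(6·3)=-209/567, b=Δ0−h0·(2M0+M1)/6=314/63
seg 1: a=2, c=M1/2=-209/63, d=(M2−M1)/(6·1)=16/7, b=Δ1−h1·(2M1+M2)/6=-313/63
seg 2: a=-4, c=M2/2=223/63, d=(M3−M2)/(6·3)=-223/567, b=Δ2−h2·(2M2+M3)/6=-299/63
t_q=3/2 → seg 0, τ=3/2; S=-3+314/63·τ+0·τ²+-209/567·τ³=181/56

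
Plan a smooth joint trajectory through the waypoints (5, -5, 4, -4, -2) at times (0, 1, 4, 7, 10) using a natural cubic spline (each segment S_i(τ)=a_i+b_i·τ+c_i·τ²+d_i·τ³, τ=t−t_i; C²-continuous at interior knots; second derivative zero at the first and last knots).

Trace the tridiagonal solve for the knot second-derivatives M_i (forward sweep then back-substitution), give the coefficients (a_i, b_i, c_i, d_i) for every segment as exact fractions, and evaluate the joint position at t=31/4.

Δ: Δ0=-10, Δ1=3, Δ2=-8/3, Δ3=2/3
row 1: diag=8, rhs=78; c'=3/8, d'=39/4
row 2: denom=12−3·3/8=87/8; d'=(-34−3·39/4)/(87/8)=-506/87
row 3: denom=12−3·8/29=324/29; d'=(20−3·-506/87)/(324/29)=181/54
back: M3=181/54
back: M2=-506/87−8/29·181/54=-182/27
back: M1=39/4−3/8·-182/27=221/18
M: M0=0, M1=221/18, M2=-182/27, M3=181/54, M4=0
seg 0: a=5, c=M0/2=0, d=(M1−M0)/(6·1)=221/108, b=Δ0−h0·(2M0+M1)/6=-1301/108
seg 1: a=-5, c=M1/2=221/36, d=(M2−M1)/(6·3)=-1027/972, b=Δ1−h1·(2M1+M2)/6=-319/54
seg 2: a=4, c=M2/2=-91/27, d=(M3−M2)/(6·3)=545/972, b=Δ2−h2·(2M2+M3)/6=259/108
seg 3: a=-4, c=M3/2=181/108, d=(M4−M3)/(6·3)=-181/972, b=Δ3−h3·(2M3+M4)/6=-145/54
t_q=31/4 → seg 3, τ=3/4; S=-4+-145/54·τ+181/108·τ²+-181/972·τ³=-3955/768

  seg 0: a=5 b=-1301/108 c=0 d=221/108
  seg 1: a=-5 b=-319/54 c=221/36 d=-1027/972
  seg 2: a=4 b=259/108 c=-91/27 d=545/972
  seg 3: a=-4 b=-145/54 c=181/108 d=-181/972
S(31/4) = -3955/768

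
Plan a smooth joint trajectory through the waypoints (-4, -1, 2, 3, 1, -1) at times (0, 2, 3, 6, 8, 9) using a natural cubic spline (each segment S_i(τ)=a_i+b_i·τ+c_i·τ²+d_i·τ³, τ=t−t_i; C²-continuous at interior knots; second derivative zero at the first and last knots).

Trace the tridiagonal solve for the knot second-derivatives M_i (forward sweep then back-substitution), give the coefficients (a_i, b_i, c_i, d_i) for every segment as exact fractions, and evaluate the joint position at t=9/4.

  seg 0: a=-4 b=1513/1731 c=0 d=2167/13848
  seg 1: a=-1 b=9527/3462 c=2167/2308 d=-4783/6924
  seg 2: a=2 b=17707/6924 c=-654/577 d=905/6924
  seg 3: a=3 b=-2473/3462 c=99/2308 d=-643/6924
  seg 4: a=1 b=-5737/3462 c=-1187/2308 d=1187/6924
S(9/4) = -39017/147712

Δ: Δ0=3/2, Δ1=3, Δ2=1/3, Δ3=-1, Δ4=-2
row 1: diag=6, rhs=9; c'=1/6, d'=3/2
row 2: denom=8−1·1/6=47/6; d'=(-16−1·3/2)/(47/6)=-105/47
row 3: denom=10−3·18/47=416/47; d'=(-8−3·-105/47)/(416/47)=-61/416
row 4: denom=6−2·47/208=577/104; d'=(-6−2·-61/416)/(577/104)=-1187/1154
back: M4=-1187/1154
back: M3=-61/416−47/208·-1187/1154=99/1154
back: M2=-105/47−18/47·99/1154=-1308/577
back: M1=3/2−1/6·-1308/577=2167/1154
M: M0=0, M1=2167/1154, M2=-1308/577, M3=99/1154, M4=-1187/1154, M5=0
seg 0: a=-4, c=M0/2=0, d=(M1−M0)/(6·2)=2167/13848, b=Δ0−h0·(2M0+M1)/6=1513/1731
seg 1: a=-1, c=M1/2=2167/2308, d=(M2−M1)/(6·1)=-4783/6924, b=Δ1−h1·(2M1+M2)/6=9527/3462
seg 2: a=2, c=M2/2=-654/577, d=(M3−M2)/(6·3)=905/6924, b=Δ2−h2·(2M2+M3)/6=17707/6924
seg 3: a=3, c=M3/2=99/2308, d=(M4−M3)/(6·2)=-643/6924, b=Δ3−h3·(2M3+M4)/6=-2473/3462
seg 4: a=1, c=M4/2=-1187/2308, d=(M5−M4)/(6·1)=1187/6924, b=Δ4−h4·(2M4+M5)/6=-5737/3462
t_q=9/4 → seg 1, τ=1/4; S=-1+9527/3462·τ+2167/2308·τ²+-4783/6924·τ³=-39017/147712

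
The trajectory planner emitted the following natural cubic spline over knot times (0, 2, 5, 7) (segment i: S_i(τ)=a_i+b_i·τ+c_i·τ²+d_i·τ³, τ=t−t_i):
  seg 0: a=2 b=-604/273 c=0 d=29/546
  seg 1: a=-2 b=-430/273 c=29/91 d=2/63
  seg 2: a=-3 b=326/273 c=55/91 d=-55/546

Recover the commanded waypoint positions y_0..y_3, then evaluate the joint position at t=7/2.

y_0=2 y_1=-2 y_2=-3 y_3=1
S(7/2) = -46/13

y_0 = S_0(0) = a_0 = 2
y_1 = S_1(0) = a_1 = -2
y_2 = S_2(0) = a_2 = -3
y_3 = S_2(2) = 1
t_q=7/2 is in segment 1 (τ=3/2); S_1(τ)=-46/13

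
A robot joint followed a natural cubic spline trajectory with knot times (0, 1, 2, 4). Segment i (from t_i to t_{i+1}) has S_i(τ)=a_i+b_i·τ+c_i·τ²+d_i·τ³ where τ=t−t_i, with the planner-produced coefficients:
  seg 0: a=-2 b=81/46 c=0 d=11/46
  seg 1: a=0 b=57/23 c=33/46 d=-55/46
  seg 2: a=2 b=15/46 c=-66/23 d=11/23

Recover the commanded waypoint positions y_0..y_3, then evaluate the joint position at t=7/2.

y_0=-2 y_1=0 y_2=2 y_3=-5
S(7/2) = -433/184

y_0 = S_0(0) = a_0 = -2
y_1 = S_1(0) = a_1 = 0
y_2 = S_2(0) = a_2 = 2
y_3 = S_2(2) = -5
t_q=7/2 is in segment 2 (τ=3/2); S_2(τ)=-433/184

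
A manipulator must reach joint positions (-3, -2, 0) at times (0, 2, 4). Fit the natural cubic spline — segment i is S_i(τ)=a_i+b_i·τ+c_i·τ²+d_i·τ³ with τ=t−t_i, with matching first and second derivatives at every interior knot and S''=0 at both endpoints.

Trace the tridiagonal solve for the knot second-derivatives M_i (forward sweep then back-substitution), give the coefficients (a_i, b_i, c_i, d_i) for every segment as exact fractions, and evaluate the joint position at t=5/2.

Δ: Δ0=1/2, Δ1=1
row 1: diag=8, rhs=3; c'=1/4, d'=3/8
back: M1=3/8
M: M0=0, M1=3/8, M2=0
seg 0: a=-3, c=M0/2=0, d=(M1−M0)/(6·2)=1/32, b=Δ0−h0·(2M0+M1)/6=3/8
seg 1: a=-2, c=M1/2=3/16, d=(M2−M1)/(6·2)=-1/32, b=Δ1−h1·(2M1+M2)/6=3/4
t_q=5/2 → seg 1, τ=1/2; S=-2+3/4·τ+3/16·τ²+-1/32·τ³=-405/256

  seg 0: a=-3 b=3/8 c=0 d=1/32
  seg 1: a=-2 b=3/4 c=3/16 d=-1/32
S(5/2) = -405/256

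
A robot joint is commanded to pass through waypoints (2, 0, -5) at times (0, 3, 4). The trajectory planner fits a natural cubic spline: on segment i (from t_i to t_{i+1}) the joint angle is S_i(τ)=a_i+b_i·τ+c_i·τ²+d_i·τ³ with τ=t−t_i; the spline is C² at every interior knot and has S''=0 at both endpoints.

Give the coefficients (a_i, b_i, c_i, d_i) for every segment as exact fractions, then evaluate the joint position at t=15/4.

Δ: Δ0=-2/3, Δ1=-5
row 1: diag=8, rhs=-26; c'=1/8, d'=-13/4
back: M1=-13/4
M: M0=0, M1=-13/4, M2=0
seg 0: a=2, c=M0/2=0, d=(M1−M0)/(6·3)=-13/72, b=Δ0−h0·(2M0+M1)/6=23/24
seg 1: a=0, c=M1/2=-13/8, d=(M2−M1)/(6·1)=13/24, b=Δ1−h1·(2M1+M2)/6=-47/12
t_q=15/4 → seg 1, τ=3/4; S=0+-47/12·τ+-13/8·τ²+13/24·τ³=-1855/512

  seg 0: a=2 b=23/24 c=0 d=-13/72
  seg 1: a=0 b=-47/12 c=-13/8 d=13/24
S(15/4) = -1855/512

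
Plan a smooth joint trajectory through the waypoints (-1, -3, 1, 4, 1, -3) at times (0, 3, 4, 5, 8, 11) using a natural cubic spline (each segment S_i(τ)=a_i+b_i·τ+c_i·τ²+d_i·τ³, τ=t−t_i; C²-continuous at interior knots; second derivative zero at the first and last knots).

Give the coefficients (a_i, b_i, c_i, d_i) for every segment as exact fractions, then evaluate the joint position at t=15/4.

  seg 0: a=-1 b=-2186/867 c=0 d=536/2601
  seg 1: a=-3 b=2638/867 c=536/289 d=-778/867
  seg 2: a=1 b=3520/867 c=-242/289 d=-193/867
  seg 3: a=4 b=1489/867 c=-435/289 d=1559/7803
  seg 4: a=1 b=-1664/867 c=254/867 d=-254/7803
S(15/4) = -29/544

Δ: Δ0=-2/3, Δ1=4, Δ2=3, Δ3=-1, Δ4=-4/3
row 1: diag=8, rhs=28; c'=1/8, d'=7/2
row 2: denom=4−1·1/8=31/8; d'=(-6−1·7/2)/(31/8)=-76/31
row 3: denom=8−1·8/31=240/31; d'=(-24−1·-76/31)/(240/31)=-167/60
row 4: denom=12−3·31/80=867/80; d'=(-2−3·-167/60)/(867/80)=508/867
back: M4=508/867
back: M3=-167/60−31/80·508/867=-870/289
back: M2=-76/31−8/31·-870/289=-484/289
back: M1=7/2−1/8·-484/289=1072/289
M: M0=0, M1=1072/289, M2=-484/289, M3=-870/289, M4=508/867, M5=0
seg 0: a=-1, c=M0/2=0, d=(M1−M0)/(6·3)=536/2601, b=Δ0−h0·(2M0+M1)/6=-2186/867
seg 1: a=-3, c=M1/2=536/289, d=(M2−M1)/(6·1)=-778/867, b=Δ1−h1·(2M1+M2)/6=2638/867
seg 2: a=1, c=M2/2=-242/289, d=(M3−M2)/(6·1)=-193/867, b=Δ2−h2·(2M2+M3)/6=3520/867
seg 3: a=4, c=M3/2=-435/289, d=(M4−M3)/(6·3)=1559/7803, b=Δ3−h3·(2M3+M4)/6=1489/867
seg 4: a=1, c=M4/2=254/867, d=(M5−M4)/(6·3)=-254/7803, b=Δ4−h4·(2M4+M5)/6=-1664/867
t_q=15/4 → seg 1, τ=3/4; S=-3+2638/867·τ+536/289·τ²+-778/867·τ³=-29/544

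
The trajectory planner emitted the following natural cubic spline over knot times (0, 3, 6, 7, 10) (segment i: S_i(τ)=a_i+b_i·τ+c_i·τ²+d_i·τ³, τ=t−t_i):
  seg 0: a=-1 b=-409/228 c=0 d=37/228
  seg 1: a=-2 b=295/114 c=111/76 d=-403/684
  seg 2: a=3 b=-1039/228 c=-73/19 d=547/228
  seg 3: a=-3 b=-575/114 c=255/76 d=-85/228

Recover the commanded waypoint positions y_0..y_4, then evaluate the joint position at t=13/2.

y_0 = S_0(0) = a_0 = -1
y_1 = S_1(0) = a_1 = -2
y_2 = S_2(0) = a_2 = 3
y_3 = S_3(0) = a_3 = -3
y_4 = S_3(3) = 2
t_q=13/2 is in segment 2 (τ=1/2); S_2(τ)=37/608

y_0=-1 y_1=-2 y_2=3 y_3=-3 y_4=2
S(13/2) = 37/608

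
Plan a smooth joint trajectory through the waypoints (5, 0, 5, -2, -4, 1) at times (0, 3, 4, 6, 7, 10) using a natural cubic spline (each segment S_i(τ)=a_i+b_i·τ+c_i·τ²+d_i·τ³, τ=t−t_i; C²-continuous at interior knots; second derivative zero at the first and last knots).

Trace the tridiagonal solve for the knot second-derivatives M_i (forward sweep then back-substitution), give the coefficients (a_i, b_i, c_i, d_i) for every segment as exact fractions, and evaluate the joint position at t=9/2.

  seg 0: a=5 b=-19007/3906 c=0 d=12497/35154
  seg 1: a=0 b=9242/1953 c=12497/3906 d=-3817/1302
  seg 2: a=5 b=9125/3906 c=-10928/1953 d=83/62
  seg 3: a=-2 b=-15551/3906 c=4759/1953 d=-593/1302
  seg 4: a=-4 b=-926/1953 c=4181/3906 d=-4181/35154
S(9/2) = 51419/10416

Δ: Δ0=-5/3, Δ1=5, Δ2=-7/2, Δ3=-2, Δ4=5/3
row 1: diag=8, rhs=40; c'=1/8, d'=5
row 2: denom=6−1·1/8=47/8; d'=(-51−1·5)/(47/8)=-448/47
row 3: denom=6−2·16/47=250/47; d'=(9−2·-448/47)/(250/47)=1319/250
row 4: denom=8−1·47/250=1953/250; d'=(22−1·1319/250)/(1953/250)=4181/1953
back: M4=4181/1953
back: M3=1319/250−47/250·4181/1953=9518/1953
back: M2=-448/47−16/47·9518/1953=-21856/1953
back: M1=5−1/8·-21856/1953=12497/1953
M: M0=0, M1=12497/1953, M2=-21856/1953, M3=9518/1953, M4=4181/1953, M5=0
seg 0: a=5, c=M0/2=0, d=(M1−M0)/(6·3)=12497/35154, b=Δ0−h0·(2M0+M1)/6=-19007/3906
seg 1: a=0, c=M1/2=12497/3906, d=(M2−M1)/(6·1)=-3817/1302, b=Δ1−h1·(2M1+M2)/6=9242/1953
seg 2: a=5, c=M2/2=-10928/1953, d=(M3−M2)/(6·2)=83/62, b=Δ2−h2·(2M2+M3)/6=9125/3906
seg 3: a=-2, c=M3/2=4759/1953, d=(M4−M3)/(6·1)=-593/1302, b=Δ3−h3·(2M3+M4)/6=-15551/3906
seg 4: a=-4, c=M4/2=4181/3906, d=(M5−M4)/(6·3)=-4181/35154, b=Δ4−h4·(2M4+M5)/6=-926/1953
t_q=9/2 → seg 2, τ=1/2; S=5+9125/3906·τ+-10928/1953·τ²+83/62·τ³=51419/10416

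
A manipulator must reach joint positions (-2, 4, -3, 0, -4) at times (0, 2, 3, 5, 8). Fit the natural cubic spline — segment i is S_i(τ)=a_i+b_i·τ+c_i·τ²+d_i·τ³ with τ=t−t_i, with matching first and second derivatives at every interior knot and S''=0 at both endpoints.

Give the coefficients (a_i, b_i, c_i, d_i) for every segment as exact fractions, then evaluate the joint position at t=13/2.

  seg 0: a=-2 b=3419/489 c=0 d=-488/489
  seg 1: a=4 b=-2437/489 c=-976/163 d=1942/489
  seg 2: a=-3 b=-2467/489 c=966/163 d=-5191/3912
  seg 3: a=0 b=2677/978 c=-1327/652 d=1327/5868
S(13/2) = 1511/5216

Δ: Δ0=3, Δ1=-7, Δ2=3/2, Δ3=-4/3
row 1: diag=6, rhs=-60; c'=1/6, d'=-10
row 2: denom=6−1·1/6=35/6; d'=(51−1·-10)/(35/6)=366/35
row 3: denom=10−2·12/35=326/35; d'=(-17−2·366/35)/(326/35)=-1327/326
back: M3=-1327/326
back: M2=366/35−12/35·-1327/326=1932/163
back: M1=-10−1/6·1932/163=-1952/163
M: M0=0, M1=-1952/163, M2=1932/163, M3=-1327/326, M4=0
seg 0: a=-2, c=M0/2=0, d=(M1−M0)/(6·2)=-488/489, b=Δ0−h0·(2M0+M1)/6=3419/489
seg 1: a=4, c=M1/2=-976/163, d=(M2−M1)/(6·1)=1942/489, b=Δ1−h1·(2M1+M2)/6=-2437/489
seg 2: a=-3, c=M2/2=966/163, d=(M3−M2)/(6·2)=-5191/3912, b=Δ2−h2·(2M2+M3)/6=-2467/489
seg 3: a=0, c=M3/2=-1327/652, d=(M4−M3)/(6·3)=1327/5868, b=Δ3−h3·(2M3+M4)/6=2677/978
t_q=13/2 → seg 3, τ=3/2; S=0+2677/978·τ+-1327/652·τ²+1327/5868·τ³=1511/5216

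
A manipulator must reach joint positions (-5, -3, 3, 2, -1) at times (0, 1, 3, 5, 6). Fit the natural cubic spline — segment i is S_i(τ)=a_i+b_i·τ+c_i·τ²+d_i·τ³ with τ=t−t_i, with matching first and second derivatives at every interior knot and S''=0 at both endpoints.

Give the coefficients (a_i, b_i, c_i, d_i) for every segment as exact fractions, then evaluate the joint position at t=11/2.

Δ: Δ0=2, Δ1=3, Δ2=-1/2, Δ3=-3
row 1: diag=6, rhs=6; c'=1/3, d'=1
row 2: denom=8−2·1/3=22/3; d'=(-21−2·1)/(22/3)=-69/22
row 3: denom=6−2·3/11=60/11; d'=(-15−2·-69/22)/(60/11)=-8/5
back: M3=-8/5
back: M2=-69/22−3/11·-8/5=-27/10
back: M1=1−1/3·-27/10=19/10
M: M0=0, M1=19/10, M2=-27/10, M3=-8/5, M4=0
seg 0: a=-5, c=M0/2=0, d=(M1−M0)/(6·1)=19/60, b=Δ0−h0·(2M0+M1)/6=101/60
seg 1: a=-3, c=M1/2=19/20, d=(M2−M1)/(6·2)=-23/60, b=Δ1−h1·(2M1+M2)/6=79/30
seg 2: a=3, c=M2/2=-27/20, d=(M3−M2)/(6·2)=11/120, b=Δ2−h2·(2M2+M3)/6=11/6
seg 3: a=2, c=M3/2=-4/5, d=(M4−M3)/(6·1)=4/15, b=Δ3−h3·(2M3+M4)/6=-37/15
t_q=11/2 → seg 3, τ=1/2; S=2+-37/15·τ+-4/5·τ²+4/15·τ³=3/5

  seg 0: a=-5 b=101/60 c=0 d=19/60
  seg 1: a=-3 b=79/30 c=19/20 d=-23/60
  seg 2: a=3 b=11/6 c=-27/20 d=11/120
  seg 3: a=2 b=-37/15 c=-4/5 d=4/15
S(11/2) = 3/5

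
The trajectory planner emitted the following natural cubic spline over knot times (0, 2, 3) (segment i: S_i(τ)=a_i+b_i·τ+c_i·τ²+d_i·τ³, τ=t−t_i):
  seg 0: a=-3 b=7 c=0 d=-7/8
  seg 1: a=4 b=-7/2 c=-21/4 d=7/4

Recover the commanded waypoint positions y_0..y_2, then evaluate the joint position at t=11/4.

y_0 = S_0(0) = a_0 = -3
y_1 = S_1(0) = a_1 = 4
y_2 = S_1(1) = -3
t_q=11/4 is in segment 1 (τ=3/4); S_1(τ)=-215/256

y_0=-3 y_1=4 y_2=-3
S(11/4) = -215/256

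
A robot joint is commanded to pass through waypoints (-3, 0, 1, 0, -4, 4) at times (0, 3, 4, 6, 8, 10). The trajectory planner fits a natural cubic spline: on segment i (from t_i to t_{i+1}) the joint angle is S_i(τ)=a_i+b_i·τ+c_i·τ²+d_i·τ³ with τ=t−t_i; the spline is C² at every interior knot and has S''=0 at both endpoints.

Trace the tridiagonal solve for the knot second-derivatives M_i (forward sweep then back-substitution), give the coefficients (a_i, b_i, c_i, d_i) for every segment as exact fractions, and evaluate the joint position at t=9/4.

Δ: Δ0=1, Δ1=1, Δ2=-1/2, Δ3=-2, Δ4=4
row 1: diag=8, rhs=0; c'=1/8, d'=0
row 2: denom=6−1·1/8=47/8; d'=(-9−1·0)/(47/8)=-72/47
row 3: denom=8−2·16/47=344/47; d'=(-9−2·-72/47)/(344/47)=-279/344
row 4: denom=8−2·47/172=641/86; d'=(36−2·-279/344)/(641/86)=6471/1282
back: M4=6471/1282
back: M3=-279/344−47/172·6471/1282=-1404/641
back: M2=-72/47−16/47·-1404/641=-504/641
back: M1=0−1/8·-504/641=63/641
M: M0=0, M1=63/641, M2=-504/641, M3=-1404/641, M4=6471/1282, M5=0
seg 0: a=-3, c=M0/2=0, d=(M1−M0)/(6·3)=7/1282, b=Δ0−h0·(2M0+M1)/6=1219/1282
seg 1: a=0, c=M1/2=63/1282, d=(M2−M1)/(6·1)=-189/1282, b=Δ1−h1·(2M1+M2)/6=704/641
seg 2: a=1, c=M2/2=-252/641, d=(M3−M2)/(6·2)=-75/641, b=Δ2−h2·(2M2+M3)/6=967/1282
seg 3: a=0, c=M3/2=-702/641, d=(M4−M3)/(6·2)=3093/5128, b=Δ3−h3·(2M3+M4)/6=-2849/1282
seg 4: a=-4, c=M4/2=6471/2564, d=(M5−M4)/(6·2)=-2157/5128, b=Δ4−h4·(2M4+M5)/6=407/641
t_q=9/4 → seg 0, τ=9/4; S=-3+1219/1282·τ+0·τ²+7/1282·τ³=-65505/82048

  seg 0: a=-3 b=1219/1282 c=0 d=7/1282
  seg 1: a=0 b=704/641 c=63/1282 d=-189/1282
  seg 2: a=1 b=967/1282 c=-252/641 d=-75/641
  seg 3: a=0 b=-2849/1282 c=-702/641 d=3093/5128
  seg 4: a=-4 b=407/641 c=6471/2564 d=-2157/5128
S(9/4) = -65505/82048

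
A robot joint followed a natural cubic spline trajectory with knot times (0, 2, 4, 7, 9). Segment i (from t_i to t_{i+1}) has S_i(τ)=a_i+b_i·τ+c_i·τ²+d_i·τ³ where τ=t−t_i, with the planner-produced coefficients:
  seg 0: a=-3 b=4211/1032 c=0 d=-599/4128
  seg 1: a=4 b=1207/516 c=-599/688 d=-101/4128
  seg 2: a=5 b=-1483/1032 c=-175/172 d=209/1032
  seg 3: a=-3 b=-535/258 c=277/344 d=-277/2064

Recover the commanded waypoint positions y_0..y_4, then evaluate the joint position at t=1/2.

y_0=-3 y_1=4 y_2=5 y_3=-3 y_4=-5
S(1/2) = -10765/11008

y_0 = S_0(0) = a_0 = -3
y_1 = S_1(0) = a_1 = 4
y_2 = S_2(0) = a_2 = 5
y_3 = S_3(0) = a_3 = -3
y_4 = S_3(2) = -5
t_q=1/2 is in segment 0 (τ=1/2); S_0(τ)=-10765/11008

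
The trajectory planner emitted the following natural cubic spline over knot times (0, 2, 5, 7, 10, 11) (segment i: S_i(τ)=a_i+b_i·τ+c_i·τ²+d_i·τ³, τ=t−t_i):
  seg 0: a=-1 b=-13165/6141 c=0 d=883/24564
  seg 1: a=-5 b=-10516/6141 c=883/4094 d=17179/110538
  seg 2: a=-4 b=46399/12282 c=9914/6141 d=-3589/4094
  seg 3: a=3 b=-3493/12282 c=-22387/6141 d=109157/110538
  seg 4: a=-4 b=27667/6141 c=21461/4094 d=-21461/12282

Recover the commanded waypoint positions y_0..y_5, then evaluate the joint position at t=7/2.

y_0 = S_0(0) = a_0 = -1
y_1 = S_1(0) = a_1 = -5
y_2 = S_2(0) = a_2 = -4
y_3 = S_3(0) = a_3 = 3
y_4 = S_4(0) = a_4 = -4
y_5 = S_4(1) = 4
t_q=7/2 is in segment 1 (τ=3/2); S_1(τ)=-214815/32752

y_0=-1 y_1=-5 y_2=-4 y_3=3 y_4=-4 y_5=4
S(7/2) = -214815/32752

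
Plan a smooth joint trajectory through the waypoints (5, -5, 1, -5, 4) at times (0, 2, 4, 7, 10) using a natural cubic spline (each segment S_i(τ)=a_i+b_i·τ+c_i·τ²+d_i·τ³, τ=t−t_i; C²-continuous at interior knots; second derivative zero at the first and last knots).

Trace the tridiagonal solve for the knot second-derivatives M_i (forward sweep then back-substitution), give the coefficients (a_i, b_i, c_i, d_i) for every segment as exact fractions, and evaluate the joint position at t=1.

Δ: Δ0=-5, Δ1=3, Δ2=-2, Δ3=3
row 1: diag=8, rhs=48; c'=1/4, d'=6
row 2: denom=10−2·1/4=19/2; d'=(-30−2·6)/(19/2)=-84/19
row 3: denom=12−3·6/19=210/19; d'=(30−3·-84/19)/(210/19)=137/35
back: M3=137/35
back: M2=-84/19−6/19·137/35=-198/35
back: M1=6−1/4·-198/35=519/70
M: M0=0, M1=519/70, M2=-198/35, M3=137/35, M4=0
seg 0: a=5, c=M0/2=0, d=(M1−M0)/(6·2)=173/280, b=Δ0−h0·(2M0+M1)/6=-523/70
seg 1: a=-5, c=M1/2=519/140, d=(M2−M1)/(6·2)=-61/56, b=Δ1−h1·(2M1+M2)/6=-2/35
seg 2: a=1, c=M2/2=-99/35, d=(M3−M2)/(6·3)=67/126, b=Δ2−h2·(2M2+M3)/6=17/10
seg 3: a=-5, c=M3/2=137/70, d=(M4−M3)/(6·3)=-137/630, b=Δ3−h3·(2M3+M4)/6=-32/35
t_q=1 → seg 0, τ=1; S=5+-523/70·τ+0·τ²+173/280·τ³=-519/280

  seg 0: a=5 b=-523/70 c=0 d=173/280
  seg 1: a=-5 b=-2/35 c=519/140 d=-61/56
  seg 2: a=1 b=17/10 c=-99/35 d=67/126
  seg 3: a=-5 b=-32/35 c=137/70 d=-137/630
S(1) = -519/280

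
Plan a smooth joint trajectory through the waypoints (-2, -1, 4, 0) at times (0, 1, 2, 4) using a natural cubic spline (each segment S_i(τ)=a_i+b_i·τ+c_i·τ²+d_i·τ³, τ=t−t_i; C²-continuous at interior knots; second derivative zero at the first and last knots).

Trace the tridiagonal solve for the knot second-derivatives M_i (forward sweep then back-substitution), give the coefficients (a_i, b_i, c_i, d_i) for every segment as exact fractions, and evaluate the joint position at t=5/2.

  seg 0: a=-2 b=-8/23 c=0 d=31/23
  seg 1: a=-1 b=85/23 c=93/23 d=-63/23
  seg 2: a=4 b=82/23 c=-96/23 d=16/23
S(5/2) = 111/23

Δ: Δ0=1, Δ1=5, Δ2=-2
row 1: diag=4, rhs=24; c'=1/4, d'=6
row 2: denom=6−1·1/4=23/4; d'=(-42−1·6)/(23/4)=-192/23
back: M2=-192/23
back: M1=6−1/4·-192/23=186/23
M: M0=0, M1=186/23, M2=-192/23, M3=0
seg 0: a=-2, c=M0/2=0, d=(M1−M0)/(6·1)=31/23, b=Δ0−h0·(2M0+M1)/6=-8/23
seg 1: a=-1, c=M1/2=93/23, d=(M2−M1)/(6·1)=-63/23, b=Δ1−h1·(2M1+M2)/6=85/23
seg 2: a=4, c=M2/2=-96/23, d=(M3−M2)/(6·2)=16/23, b=Δ2−h2·(2M2+M3)/6=82/23
t_q=5/2 → seg 2, τ=1/2; S=4+82/23·τ+-96/23·τ²+16/23·τ³=111/23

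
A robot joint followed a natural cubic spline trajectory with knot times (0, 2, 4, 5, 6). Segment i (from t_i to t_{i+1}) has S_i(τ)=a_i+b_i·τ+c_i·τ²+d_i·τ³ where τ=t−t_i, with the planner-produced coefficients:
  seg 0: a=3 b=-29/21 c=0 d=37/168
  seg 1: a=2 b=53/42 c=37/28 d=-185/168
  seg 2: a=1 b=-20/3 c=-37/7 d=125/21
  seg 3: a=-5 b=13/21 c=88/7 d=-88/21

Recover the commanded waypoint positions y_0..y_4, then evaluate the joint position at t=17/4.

y_0 = S_0(0) = a_0 = 3
y_1 = S_1(0) = a_1 = 2
y_2 = S_2(0) = a_2 = 1
y_3 = S_3(0) = a_3 = -5
y_4 = S_3(1) = 4
t_q=17/4 is in segment 2 (τ=1/4); S_2(τ)=-405/448

y_0=3 y_1=2 y_2=1 y_3=-5 y_4=4
S(17/4) = -405/448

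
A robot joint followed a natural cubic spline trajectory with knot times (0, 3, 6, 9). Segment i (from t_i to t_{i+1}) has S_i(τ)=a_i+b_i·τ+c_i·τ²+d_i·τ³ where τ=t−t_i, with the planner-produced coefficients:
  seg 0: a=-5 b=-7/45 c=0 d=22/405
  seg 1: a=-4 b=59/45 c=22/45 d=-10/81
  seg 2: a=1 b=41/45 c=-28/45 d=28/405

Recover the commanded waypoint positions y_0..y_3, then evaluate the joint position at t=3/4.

y_0=-5 y_1=-4 y_2=1 y_3=0
S(3/4) = -163/32

y_0 = S_0(0) = a_0 = -5
y_1 = S_1(0) = a_1 = -4
y_2 = S_2(0) = a_2 = 1
y_3 = S_2(3) = 0
t_q=3/4 is in segment 0 (τ=3/4); S_0(τ)=-163/32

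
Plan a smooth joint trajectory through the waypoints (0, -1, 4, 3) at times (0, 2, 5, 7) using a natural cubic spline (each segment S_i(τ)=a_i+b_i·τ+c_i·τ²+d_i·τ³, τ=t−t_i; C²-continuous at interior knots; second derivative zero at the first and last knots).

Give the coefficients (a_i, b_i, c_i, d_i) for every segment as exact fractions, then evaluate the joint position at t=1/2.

Δ: Δ0=-1/2, Δ1=5/3, Δ2=-1/2
row 1: diag=10, rhs=13; c'=3/10, d'=13/10
row 2: denom=10−3·3/10=91/10; d'=(-13−3·13/10)/(91/10)=-13/7
back: M2=-13/7
back: M1=13/10−3/10·-13/7=13/7
M: M0=0, M1=13/7, M2=-13/7, M3=0
seg 0: a=0, c=M0/2=0, d=(M1−M0)/(6·2)=13/84, b=Δ0−h0·(2M0+M1)/6=-47/42
seg 1: a=-1, c=M1/2=13/14, d=(M2−M1)/(6·3)=-13/63, b=Δ1−h1·(2M1+M2)/6=31/42
seg 2: a=4, c=M2/2=-13/14, d=(M3−M2)/(6·2)=13/84, b=Δ2−h2·(2M2+M3)/6=31/42
t_q=1/2 → seg 0, τ=1/2; S=0+-47/42·τ+0·τ²+13/84·τ³=-121/224

  seg 0: a=0 b=-47/42 c=0 d=13/84
  seg 1: a=-1 b=31/42 c=13/14 d=-13/63
  seg 2: a=4 b=31/42 c=-13/14 d=13/84
S(1/2) = -121/224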